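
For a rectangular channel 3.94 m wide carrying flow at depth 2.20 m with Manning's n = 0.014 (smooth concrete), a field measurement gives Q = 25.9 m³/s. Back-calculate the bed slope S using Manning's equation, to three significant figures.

A = b·y = 3.94 × 2.20 = 8.668 m²
P = b + 2y = 3.94 + 2×2.20 = 8.340 m
R = A/P = 8.668/8.340 = 1.039 m
S = (Q·n / (1·A·R^(2/3)))² = (25.9×0.014 / (1×8.668×1.026))² = 0.001662

0.00166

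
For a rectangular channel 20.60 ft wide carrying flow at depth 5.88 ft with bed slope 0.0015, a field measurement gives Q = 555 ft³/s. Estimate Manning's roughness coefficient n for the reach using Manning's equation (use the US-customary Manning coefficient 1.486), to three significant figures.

A = b·y = 20.60 × 5.88 = 121.1 ft²
P = b + 2y = 20.60 + 2×5.88 = 32.36 ft
R = A/P = 121.1/32.36 = 3.743 ft
n = (1.486/Q)·A·R^(2/3)·S^(1/2) = (1.486/555) × 121.1 × 2.411 × 0.03873 = 0.03028

0.0303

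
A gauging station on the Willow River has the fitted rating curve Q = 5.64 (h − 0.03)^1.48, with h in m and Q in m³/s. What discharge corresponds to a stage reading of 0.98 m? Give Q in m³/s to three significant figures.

5.23 m³/s

Q = 5.64 × (0.98 − 0.03)^1.48 = 5.64 × 0.95^1.48 = 5.228 m³/s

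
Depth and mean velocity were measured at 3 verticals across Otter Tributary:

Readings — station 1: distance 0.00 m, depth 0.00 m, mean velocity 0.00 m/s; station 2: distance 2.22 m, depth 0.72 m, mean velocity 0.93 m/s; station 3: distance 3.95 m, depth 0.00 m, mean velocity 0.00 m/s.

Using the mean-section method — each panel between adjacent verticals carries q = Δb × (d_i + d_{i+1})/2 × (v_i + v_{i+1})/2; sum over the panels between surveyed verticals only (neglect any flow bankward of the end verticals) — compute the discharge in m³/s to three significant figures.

Panel 1-2: Δb = 2.22 m, d̄ = (0.00+0.72)/2 = 0.36, v̄ = (0.00+0.93)/2 = 0.465 → q = 2.22×0.36×0.465 = 0.3716 m³/s
Panel 2-3: Δb = 1.73 m, d̄ = (0.72+0.00)/2 = 0.36, v̄ = (0.93+0.00)/2 = 0.465 → q = 1.73×0.36×0.465 = 0.2896 m³/s
Q = Σ q = 0.6612 m³/s

0.661 m³/s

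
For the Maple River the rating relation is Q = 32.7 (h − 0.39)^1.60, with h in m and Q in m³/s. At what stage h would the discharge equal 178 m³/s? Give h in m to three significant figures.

h − h₀ = (Q/C)^(1/b) = (178/32.7)^(1/1.60) = 2.884 m
h = 0.39 + 2.884 = 3.274 m

3.27 m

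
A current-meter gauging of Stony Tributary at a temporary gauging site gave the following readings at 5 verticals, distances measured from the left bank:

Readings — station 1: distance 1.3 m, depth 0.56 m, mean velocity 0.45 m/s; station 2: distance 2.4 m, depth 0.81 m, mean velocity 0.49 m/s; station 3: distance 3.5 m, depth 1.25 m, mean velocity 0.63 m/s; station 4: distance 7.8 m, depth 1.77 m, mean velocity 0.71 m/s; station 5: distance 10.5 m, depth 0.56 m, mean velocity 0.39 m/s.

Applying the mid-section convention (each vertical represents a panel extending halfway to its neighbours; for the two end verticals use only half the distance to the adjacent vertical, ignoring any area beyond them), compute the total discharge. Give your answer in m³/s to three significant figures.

7.39 m³/s

w_1 = (2.4 − 1.3)/2 = 0.55 m; q_1 = 0.45 × 0.56 × 0.55 = 0.1386 m³/s
w_2 = (3.5 − 1.3)/2 = 1.1 m; q_2 = 0.49 × 0.81 × 1.1 = 0.4366 m³/s
w_3 = (7.8 − 2.4)/2 = 2.7 m; q_3 = 0.63 × 1.25 × 2.7 = 2.126 m³/s
w_4 = (10.5 − 3.5)/2 = 3.5 m; q_4 = 0.71 × 1.77 × 3.5 = 4.398 m³/s
w_5 = (10.5 − 7.8)/2 = 1.35 m; q_5 = 0.39 × 0.56 × 1.35 = 0.2948 m³/s
Q = Σ qᵢ = 7.395 m³/s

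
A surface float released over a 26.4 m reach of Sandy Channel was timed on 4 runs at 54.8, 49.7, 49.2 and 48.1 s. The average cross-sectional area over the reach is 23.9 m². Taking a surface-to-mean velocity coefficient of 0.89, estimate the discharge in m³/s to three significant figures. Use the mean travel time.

t̄ = (54.8 + 49.7 + 49.2 + 48.1) / 4 = 50.45 s
v_surface = L / t̄ = 26.4 / 50.45 = 0.5233 m/s
v_mean = 0.89 × 0.5233 = 0.4657 m/s
Q = A × v_mean = 23.9 × 0.4657 = 11.13 m³/s

11.1 m³/s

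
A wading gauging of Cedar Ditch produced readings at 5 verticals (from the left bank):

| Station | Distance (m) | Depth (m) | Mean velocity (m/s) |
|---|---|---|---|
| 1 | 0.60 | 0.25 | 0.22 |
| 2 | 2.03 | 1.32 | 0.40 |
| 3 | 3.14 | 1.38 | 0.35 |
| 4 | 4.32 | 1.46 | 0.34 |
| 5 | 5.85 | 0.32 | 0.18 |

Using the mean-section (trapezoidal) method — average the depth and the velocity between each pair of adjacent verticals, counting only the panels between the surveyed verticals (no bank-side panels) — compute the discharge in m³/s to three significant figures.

1.84 m³/s

Panel 1-2: Δb = 1.43 m, d̄ = (0.25+1.32)/2 = 0.785, v̄ = (0.22+0.40)/2 = 0.31 → q = 1.43×0.785×0.31 = 0.3480 m³/s
Panel 2-3: Δb = 1.11 m, d̄ = (1.32+1.38)/2 = 1.35, v̄ = (0.40+0.35)/2 = 0.375 → q = 1.11×1.35×0.375 = 0.5619 m³/s
Panel 3-4: Δb = 1.18 m, d̄ = (1.38+1.46)/2 = 1.42, v̄ = (0.35+0.34)/2 = 0.345 → q = 1.18×1.42×0.345 = 0.5781 m³/s
Panel 4-5: Δb = 1.53 m, d̄ = (1.46+0.32)/2 = 0.89, v̄ = (0.34+0.18)/2 = 0.26 → q = 1.53×0.89×0.26 = 0.3540 m³/s
Q = Σ q = 1.842 m³/s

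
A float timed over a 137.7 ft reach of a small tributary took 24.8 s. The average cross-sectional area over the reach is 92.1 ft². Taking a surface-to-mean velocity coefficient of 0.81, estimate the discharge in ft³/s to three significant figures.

v_surface = L / t̄ = 137.7 / 24.8 = 5.552 ft/s
v_mean = 0.81 × 5.552 = 4.497 ft/s
Q = A × v_mean = 92.1 × 4.497 = 414.2 ft³/s

414 ft³/s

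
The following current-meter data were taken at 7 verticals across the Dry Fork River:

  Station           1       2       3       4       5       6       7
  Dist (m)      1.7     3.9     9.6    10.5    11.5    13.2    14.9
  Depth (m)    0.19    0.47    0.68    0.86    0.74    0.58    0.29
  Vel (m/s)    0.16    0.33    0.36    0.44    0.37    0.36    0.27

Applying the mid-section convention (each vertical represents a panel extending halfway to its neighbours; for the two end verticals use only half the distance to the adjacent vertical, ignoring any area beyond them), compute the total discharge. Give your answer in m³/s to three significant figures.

w_1 = (3.9 − 1.7)/2 = 1.1 m; q_1 = 0.16 × 0.19 × 1.1 = 0.03344 m³/s
w_2 = (9.6 − 1.7)/2 = 3.95 m; q_2 = 0.33 × 0.47 × 3.95 = 0.6126 m³/s
w_3 = (10.5 − 3.9)/2 = 3.3 m; q_3 = 0.36 × 0.68 × 3.3 = 0.8078 m³/s
w_4 = (11.5 − 9.6)/2 = 0.95 m; q_4 = 0.44 × 0.86 × 0.95 = 0.3595 m³/s
w_5 = (13.2 − 10.5)/2 = 1.35 m; q_5 = 0.37 × 0.74 × 1.35 = 0.3696 m³/s
w_6 = (14.9 − 11.5)/2 = 1.7 m; q_6 = 0.36 × 0.58 × 1.7 = 0.3550 m³/s
w_7 = (14.9 − 13.2)/2 = 0.85 m; q_7 = 0.27 × 0.29 × 0.85 = 0.06656 m³/s
Q = Σ qᵢ = 2.605 m³/s

2.60 m³/s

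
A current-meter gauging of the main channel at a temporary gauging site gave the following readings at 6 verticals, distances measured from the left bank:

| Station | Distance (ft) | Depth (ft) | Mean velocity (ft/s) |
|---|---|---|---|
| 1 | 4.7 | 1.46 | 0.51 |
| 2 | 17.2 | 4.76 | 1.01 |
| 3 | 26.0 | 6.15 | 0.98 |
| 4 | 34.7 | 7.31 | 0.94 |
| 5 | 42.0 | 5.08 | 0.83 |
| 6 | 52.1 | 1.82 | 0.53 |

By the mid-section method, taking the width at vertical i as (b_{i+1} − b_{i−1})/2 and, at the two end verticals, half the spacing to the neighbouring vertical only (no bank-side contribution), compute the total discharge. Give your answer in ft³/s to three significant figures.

w_1 = (17.2 − 4.7)/2 = 6.25 ft; q_1 = 0.51 × 1.46 × 6.25 = 4.654 ft³/s
w_2 = (26.0 − 4.7)/2 = 10.65 ft; q_2 = 1.01 × 4.76 × 10.65 = 51.20 ft³/s
w_3 = (34.7 − 17.2)/2 = 8.75 ft; q_3 = 0.98 × 6.15 × 8.75 = 52.74 ft³/s
w_4 = (42.0 − 26.0)/2 = 8 ft; q_4 = 0.94 × 7.31 × 8 = 54.97 ft³/s
w_5 = (52.1 − 34.7)/2 = 8.7 ft; q_5 = 0.83 × 5.08 × 8.7 = 36.68 ft³/s
w_6 = (52.1 − 42.0)/2 = 5.05 ft; q_6 = 0.53 × 1.82 × 5.05 = 4.871 ft³/s
Q = Σ qᵢ = 205.1 ft³/s

205 ft³/s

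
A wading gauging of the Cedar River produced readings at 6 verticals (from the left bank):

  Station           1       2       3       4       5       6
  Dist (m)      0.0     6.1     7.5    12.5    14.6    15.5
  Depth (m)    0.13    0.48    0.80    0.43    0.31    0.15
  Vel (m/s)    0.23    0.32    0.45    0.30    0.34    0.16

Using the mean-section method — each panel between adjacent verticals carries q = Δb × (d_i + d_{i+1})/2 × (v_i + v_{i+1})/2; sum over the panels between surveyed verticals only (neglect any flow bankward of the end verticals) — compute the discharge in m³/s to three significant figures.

Panel 1-2: Δb = 6.1 m, d̄ = (0.13+0.48)/2 = 0.305, v̄ = (0.23+0.32)/2 = 0.275 → q = 6.1×0.305×0.275 = 0.5116 m³/s
Panel 2-3: Δb = 1.4 m, d̄ = (0.48+0.80)/2 = 0.64, v̄ = (0.32+0.45)/2 = 0.385 → q = 1.4×0.64×0.385 = 0.3450 m³/s
Panel 3-4: Δb = 5 m, d̄ = (0.80+0.43)/2 = 0.615, v̄ = (0.45+0.30)/2 = 0.375 → q = 5×0.615×0.375 = 1.153 m³/s
Panel 4-5: Δb = 2.1 m, d̄ = (0.43+0.31)/2 = 0.37, v̄ = (0.30+0.34)/2 = 0.32 → q = 2.1×0.37×0.32 = 0.2486 m³/s
Panel 5-6: Δb = 0.9 m, d̄ = (0.31+0.15)/2 = 0.23, v̄ = (0.34+0.16)/2 = 0.25 → q = 0.9×0.23×0.25 = 0.05175 m³/s
Q = Σ q = 2.310 m³/s

2.31 m³/s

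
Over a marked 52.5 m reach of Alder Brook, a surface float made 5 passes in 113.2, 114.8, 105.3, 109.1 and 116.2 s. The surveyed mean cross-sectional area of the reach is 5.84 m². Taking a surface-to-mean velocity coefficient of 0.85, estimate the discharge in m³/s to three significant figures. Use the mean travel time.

t̄ = (113.2 + 114.8 + 105.3 + 109.1 + 116.2) / 5 = 111.72 s
v_surface = L / t̄ = 52.5 / 111.72 = 0.4699 m/s
v_mean = 0.85 × 0.4699 = 0.3994 m/s
Q = A × v_mean = 5.84 × 0.3994 = 2.333 m³/s

2.33 m³/s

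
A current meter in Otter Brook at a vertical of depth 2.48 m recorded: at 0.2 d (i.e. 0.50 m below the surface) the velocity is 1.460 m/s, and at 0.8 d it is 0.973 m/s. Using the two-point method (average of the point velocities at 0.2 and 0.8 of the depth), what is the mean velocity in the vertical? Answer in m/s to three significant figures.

1.22 m/s

v̄ = (1.460 + 0.973) / 2 = 1.217 m/s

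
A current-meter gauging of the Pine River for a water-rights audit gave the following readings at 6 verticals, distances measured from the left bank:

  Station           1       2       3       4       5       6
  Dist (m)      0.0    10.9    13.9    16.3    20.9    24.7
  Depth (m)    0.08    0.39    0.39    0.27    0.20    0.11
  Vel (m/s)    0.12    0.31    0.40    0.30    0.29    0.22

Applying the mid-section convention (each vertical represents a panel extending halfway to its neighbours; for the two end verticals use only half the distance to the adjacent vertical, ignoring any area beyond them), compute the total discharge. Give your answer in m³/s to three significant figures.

w_1 = (10.9 − 0.0)/2 = 5.45 m; q_1 = 0.12 × 0.08 × 5.45 = 0.05232 m³/s
w_2 = (13.9 − 0.0)/2 = 6.95 m; q_2 = 0.31 × 0.39 × 6.95 = 0.8403 m³/s
w_3 = (16.3 − 10.9)/2 = 2.7 m; q_3 = 0.40 × 0.39 × 2.7 = 0.4212 m³/s
w_4 = (20.9 − 13.9)/2 = 3.5 m; q_4 = 0.30 × 0.27 × 3.5 = 0.2835 m³/s
w_5 = (24.7 − 16.3)/2 = 4.2 m; q_5 = 0.29 × 0.20 × 4.2 = 0.2436 m³/s
w_6 = (24.7 − 20.9)/2 = 1.9 m; q_6 = 0.22 × 0.11 × 1.9 = 0.04598 m³/s
Q = Σ qᵢ = 1.887 m³/s

1.89 m³/s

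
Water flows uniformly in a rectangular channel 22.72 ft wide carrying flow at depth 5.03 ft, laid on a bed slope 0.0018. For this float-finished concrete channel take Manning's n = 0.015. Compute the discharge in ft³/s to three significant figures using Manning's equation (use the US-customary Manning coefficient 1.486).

1100 ft³/s

A = b·y = 22.72 × 5.03 = 114.3 ft²
P = b + 2y = 22.72 + 2×5.03 = 32.78 ft
R = A/P = 114.3/32.78 = 3.486 ft
Q = (1.486/n)·A·R^(2/3)·S^(1/2) = (1.486/0.015) × 114.3 × 3.486^(2/3) × 0.0018^(1/2) = 1104 ft³/s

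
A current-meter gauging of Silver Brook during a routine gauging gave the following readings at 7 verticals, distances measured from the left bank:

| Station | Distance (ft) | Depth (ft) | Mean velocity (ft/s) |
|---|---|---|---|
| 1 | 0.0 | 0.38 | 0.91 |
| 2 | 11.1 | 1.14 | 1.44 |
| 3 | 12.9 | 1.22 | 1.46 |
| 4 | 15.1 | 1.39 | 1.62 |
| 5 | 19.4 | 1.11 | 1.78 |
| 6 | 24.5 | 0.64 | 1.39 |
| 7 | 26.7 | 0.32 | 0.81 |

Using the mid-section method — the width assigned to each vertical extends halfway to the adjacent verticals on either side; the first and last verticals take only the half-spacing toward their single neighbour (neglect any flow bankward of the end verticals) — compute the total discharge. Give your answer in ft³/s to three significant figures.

36.2 ft³/s

w_1 = (11.1 − 0.0)/2 = 5.55 ft; q_1 = 0.91 × 0.38 × 5.55 = 1.919 ft³/s
w_2 = (12.9 − 0.0)/2 = 6.45 ft; q_2 = 1.44 × 1.14 × 6.45 = 10.59 ft³/s
w_3 = (15.1 − 11.1)/2 = 2 ft; q_3 = 1.46 × 1.22 × 2 = 3.562 ft³/s
w_4 = (19.4 − 12.9)/2 = 3.25 ft; q_4 = 1.62 × 1.39 × 3.25 = 7.318 ft³/s
w_5 = (24.5 − 15.1)/2 = 4.7 ft; q_5 = 1.78 × 1.11 × 4.7 = 9.286 ft³/s
w_6 = (26.7 − 19.4)/2 = 3.65 ft; q_6 = 1.39 × 0.64 × 3.65 = 3.247 ft³/s
w_7 = (26.7 − 24.5)/2 = 1.1 ft; q_7 = 0.81 × 0.32 × 1.1 = 0.2851 ft³/s
Q = Σ qᵢ = 36.21 ft³/s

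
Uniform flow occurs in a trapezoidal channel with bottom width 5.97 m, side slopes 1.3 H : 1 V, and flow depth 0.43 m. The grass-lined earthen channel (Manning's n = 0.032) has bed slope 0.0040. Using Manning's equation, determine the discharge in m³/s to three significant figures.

A = (b + z·y)·y = (5.97 + 1.3×0.43)×0.43 = 2.807 m²
P = b + 2y√(1+z²) = 5.97 + 2×0.43×√(1+1.3²) = 7.381 m
R = A/P = 2.807/7.381 = 0.3804 m
Q = (1/n)·A·R^(2/3)·S^(1/2) = (1/0.032) × 2.807 × 0.3804^(2/3) × 0.0040^(1/2) = 2.913 m³/s

2.91 m³/s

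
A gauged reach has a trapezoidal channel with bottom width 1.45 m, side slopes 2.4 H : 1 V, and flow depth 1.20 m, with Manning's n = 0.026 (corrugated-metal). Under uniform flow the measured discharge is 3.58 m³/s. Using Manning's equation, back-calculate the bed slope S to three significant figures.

0.000541

A = (b + z·y)·y = (1.45 + 2.4×1.20)×1.20 = 5.196 m²
P = b + 2y√(1+z²) = 1.45 + 2×1.20×√(1+2.4²) = 7.690 m
R = A/P = 5.196/7.690 = 0.6757 m
S = (Q·n / (1·A·R^(2/3)))² = (3.58×0.026 / (1×5.196×0.7700))² = 0.0005412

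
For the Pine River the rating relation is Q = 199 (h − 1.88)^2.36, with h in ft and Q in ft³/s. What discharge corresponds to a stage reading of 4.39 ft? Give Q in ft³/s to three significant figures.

1750 ft³/s

Q = 199 × (4.39 − 1.88)^2.36 = 199 × 2.51^2.36 = 1746 ft³/s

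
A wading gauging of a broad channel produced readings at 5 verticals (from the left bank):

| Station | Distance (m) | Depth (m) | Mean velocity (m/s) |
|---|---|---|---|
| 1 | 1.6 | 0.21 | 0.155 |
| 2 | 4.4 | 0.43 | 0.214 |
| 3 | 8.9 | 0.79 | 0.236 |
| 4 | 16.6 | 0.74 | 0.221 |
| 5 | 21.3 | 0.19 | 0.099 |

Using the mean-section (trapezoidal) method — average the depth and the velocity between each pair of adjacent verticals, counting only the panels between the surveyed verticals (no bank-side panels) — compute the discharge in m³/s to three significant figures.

2.48 m³/s

Panel 1-2: Δb = 2.8 m, d̄ = (0.21+0.43)/2 = 0.32, v̄ = (0.155+0.214)/2 = 0.1845 → q = 2.8×0.32×0.1845 = 0.1653 m³/s
Panel 2-3: Δb = 4.5 m, d̄ = (0.43+0.79)/2 = 0.61, v̄ = (0.214+0.236)/2 = 0.225 → q = 4.5×0.61×0.225 = 0.6176 m³/s
Panel 3-4: Δb = 7.7 m, d̄ = (0.79+0.74)/2 = 0.765, v̄ = (0.236+0.221)/2 = 0.2285 → q = 7.7×0.765×0.2285 = 1.346 m³/s
Panel 4-5: Δb = 4.7 m, d̄ = (0.74+0.19)/2 = 0.465, v̄ = (0.221+0.099)/2 = 0.16 → q = 4.7×0.465×0.16 = 0.3497 m³/s
Q = Σ q = 2.479 m³/s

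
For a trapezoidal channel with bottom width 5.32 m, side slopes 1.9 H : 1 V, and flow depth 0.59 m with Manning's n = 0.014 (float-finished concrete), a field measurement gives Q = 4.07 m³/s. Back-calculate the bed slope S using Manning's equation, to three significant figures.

A = (b + z·y)·y = (5.32 + 1.9×0.59)×0.59 = 3.800 m²
P = b + 2y√(1+z²) = 5.32 + 2×0.59×√(1+1.9²) = 7.854 m
R = A/P = 3.800/7.854 = 0.4839 m
S = (Q·n / (1·A·R^(2/3)))² = (4.07×0.014 / (1×3.800×0.6163))² = 0.0005918

0.000592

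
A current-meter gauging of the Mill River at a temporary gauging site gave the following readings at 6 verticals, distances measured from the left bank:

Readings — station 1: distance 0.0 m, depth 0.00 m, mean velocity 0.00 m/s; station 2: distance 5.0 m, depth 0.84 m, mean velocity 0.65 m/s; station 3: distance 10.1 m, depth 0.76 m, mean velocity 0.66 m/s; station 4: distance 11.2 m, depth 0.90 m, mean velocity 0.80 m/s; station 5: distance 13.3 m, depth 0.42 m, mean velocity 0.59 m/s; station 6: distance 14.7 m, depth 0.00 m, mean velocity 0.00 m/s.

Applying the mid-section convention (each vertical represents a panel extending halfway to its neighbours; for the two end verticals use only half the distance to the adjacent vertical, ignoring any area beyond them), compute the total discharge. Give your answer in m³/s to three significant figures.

5.90 m³/s

w_2 = (10.1 − 0.0)/2 = 5.05 m; q_2 = 0.65 × 0.84 × 5.05 = 2.757 m³/s
w_3 = (11.2 − 5.0)/2 = 3.1 m; q_3 = 0.66 × 0.76 × 3.1 = 1.555 m³/s
w_4 = (13.3 − 10.1)/2 = 1.6 m; q_4 = 0.80 × 0.90 × 1.6 = 1.152 m³/s
w_5 = (14.7 − 11.2)/2 = 1.75 m; q_5 = 0.59 × 0.42 × 1.75 = 0.4337 m³/s
Stations 1, 6 contribute zero (depth or velocity is 0).
Q = Σ qᵢ = 5.898 m³/s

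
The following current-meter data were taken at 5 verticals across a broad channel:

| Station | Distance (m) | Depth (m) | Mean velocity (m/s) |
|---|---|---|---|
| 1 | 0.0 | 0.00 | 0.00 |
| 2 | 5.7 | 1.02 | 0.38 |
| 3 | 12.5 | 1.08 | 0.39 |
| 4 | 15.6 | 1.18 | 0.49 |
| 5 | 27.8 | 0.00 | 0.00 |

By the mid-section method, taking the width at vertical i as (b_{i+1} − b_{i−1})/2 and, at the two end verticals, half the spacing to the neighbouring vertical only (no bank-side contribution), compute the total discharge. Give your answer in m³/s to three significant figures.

w_2 = (12.5 − 0.0)/2 = 6.25 m; q_2 = 0.38 × 1.02 × 6.25 = 2.423 m³/s
w_3 = (15.6 − 5.7)/2 = 4.95 m; q_3 = 0.39 × 1.08 × 4.95 = 2.085 m³/s
w_4 = (27.8 − 12.5)/2 = 7.65 m; q_4 = 0.49 × 1.18 × 7.65 = 4.423 m³/s
Stations 1, 5 contribute zero (depth or velocity is 0).
Q = Σ qᵢ = 8.931 m³/s

8.93 m³/s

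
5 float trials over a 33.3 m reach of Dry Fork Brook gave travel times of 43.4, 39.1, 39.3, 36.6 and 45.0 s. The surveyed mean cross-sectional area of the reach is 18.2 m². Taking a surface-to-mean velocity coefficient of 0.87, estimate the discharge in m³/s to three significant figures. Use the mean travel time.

t̄ = (43.4 + 39.1 + 39.3 + 36.6 + 45.0) / 5 = 40.68 s
v_surface = L / t̄ = 33.3 / 40.68 = 0.8186 m/s
v_mean = 0.87 × 0.8186 = 0.7122 m/s
Q = A × v_mean = 18.2 × 0.7122 = 12.96 m³/s

13.0 m³/s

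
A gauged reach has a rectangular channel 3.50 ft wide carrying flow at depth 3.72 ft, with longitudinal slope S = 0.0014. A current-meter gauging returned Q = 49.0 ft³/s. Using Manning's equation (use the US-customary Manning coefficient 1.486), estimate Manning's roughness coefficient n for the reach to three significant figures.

A = b·y = 3.50 × 3.72 = 13.02 ft²
P = b + 2y = 3.50 + 2×3.72 = 10.94 ft
R = A/P = 13.02/10.94 = 1.190 ft
n = (1.486/Q)·A·R^(2/3)·S^(1/2) = (1.486/49.0) × 13.02 × 1.123 × 0.03742 = 0.01659

0.0166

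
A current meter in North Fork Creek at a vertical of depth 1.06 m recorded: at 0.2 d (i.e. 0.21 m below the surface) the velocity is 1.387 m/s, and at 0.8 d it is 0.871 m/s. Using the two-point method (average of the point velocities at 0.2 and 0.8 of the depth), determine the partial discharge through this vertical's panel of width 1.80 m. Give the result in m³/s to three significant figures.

v̄ = (1.387 + 0.871) / 2 = 1.129 m/s
q = v̄ × d × w = 1.129 × 1.06 × 1.80 = 2.154 m³/s

2.15 m³/s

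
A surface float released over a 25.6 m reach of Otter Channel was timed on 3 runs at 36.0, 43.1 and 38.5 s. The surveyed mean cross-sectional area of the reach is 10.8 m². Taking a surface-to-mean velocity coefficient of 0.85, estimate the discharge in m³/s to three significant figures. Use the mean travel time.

6.00 m³/s

t̄ = (36.0 + 43.1 + 38.5) / 3 = 39.2 s
v_surface = L / t̄ = 25.6 / 39.2 = 0.6531 m/s
v_mean = 0.85 × 0.6531 = 0.5551 m/s
Q = A × v_mean = 10.8 × 0.5551 = 5.995 m³/s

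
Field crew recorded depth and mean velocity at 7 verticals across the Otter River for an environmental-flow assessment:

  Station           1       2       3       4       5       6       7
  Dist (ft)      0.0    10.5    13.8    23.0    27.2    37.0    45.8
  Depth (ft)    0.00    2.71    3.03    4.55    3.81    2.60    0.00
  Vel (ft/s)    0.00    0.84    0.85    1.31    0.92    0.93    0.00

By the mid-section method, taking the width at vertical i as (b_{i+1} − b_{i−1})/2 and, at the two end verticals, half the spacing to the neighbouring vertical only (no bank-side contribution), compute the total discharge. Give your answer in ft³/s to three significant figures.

w_2 = (13.8 − 0.0)/2 = 6.9 ft; q_2 = 0.84 × 2.71 × 6.9 = 15.71 ft³/s
w_3 = (23.0 − 10.5)/2 = 6.25 ft; q_3 = 0.85 × 3.03 × 6.25 = 16.10 ft³/s
w_4 = (27.2 − 13.8)/2 = 6.7 ft; q_4 = 1.31 × 4.55 × 6.7 = 39.94 ft³/s
w_5 = (37.0 − 23.0)/2 = 7 ft; q_5 = 0.92 × 3.81 × 7 = 24.54 ft³/s
w_6 = (45.8 − 27.2)/2 = 9.3 ft; q_6 = 0.93 × 2.60 × 9.3 = 22.49 ft³/s
Stations 1, 7 contribute zero (depth or velocity is 0).
Q = Σ qᵢ = 118.8 ft³/s

119 ft³/s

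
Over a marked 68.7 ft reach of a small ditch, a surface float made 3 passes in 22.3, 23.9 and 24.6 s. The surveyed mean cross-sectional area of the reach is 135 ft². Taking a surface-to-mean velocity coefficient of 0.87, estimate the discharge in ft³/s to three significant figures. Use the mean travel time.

t̄ = (22.3 + 23.9 + 24.6) / 3 = 23.6 s
v_surface = L / t̄ = 68.7 / 23.6 = 2.911 ft/s
v_mean = 0.87 × 2.911 = 2.533 ft/s
Q = A × v_mean = 135 × 2.533 = 341.9 ft³/s

342 ft³/s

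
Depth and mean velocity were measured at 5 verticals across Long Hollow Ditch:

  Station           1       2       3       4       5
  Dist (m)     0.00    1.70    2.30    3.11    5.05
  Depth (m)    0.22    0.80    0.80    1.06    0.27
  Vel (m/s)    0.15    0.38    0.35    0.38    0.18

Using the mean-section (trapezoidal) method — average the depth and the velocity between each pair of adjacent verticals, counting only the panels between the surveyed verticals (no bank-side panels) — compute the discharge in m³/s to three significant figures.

1.04 m³/s

Panel 1-2: Δb = 1.7 m, d̄ = (0.22+0.80)/2 = 0.51, v̄ = (0.15+0.38)/2 = 0.265 → q = 1.7×0.51×0.265 = 0.2298 m³/s
Panel 2-3: Δb = 0.6 m, d̄ = (0.80+0.80)/2 = 0.8, v̄ = (0.38+0.35)/2 = 0.365 → q = 0.6×0.8×0.365 = 0.1752 m³/s
Panel 3-4: Δb = 0.81 m, d̄ = (0.80+1.06)/2 = 0.93, v̄ = (0.35+0.38)/2 = 0.365 → q = 0.81×0.93×0.365 = 0.2750 m³/s
Panel 4-5: Δb = 1.94 m, d̄ = (1.06+0.27)/2 = 0.665, v̄ = (0.38+0.18)/2 = 0.28 → q = 1.94×0.665×0.28 = 0.3612 m³/s
Q = Σ q = 1.041 m³/s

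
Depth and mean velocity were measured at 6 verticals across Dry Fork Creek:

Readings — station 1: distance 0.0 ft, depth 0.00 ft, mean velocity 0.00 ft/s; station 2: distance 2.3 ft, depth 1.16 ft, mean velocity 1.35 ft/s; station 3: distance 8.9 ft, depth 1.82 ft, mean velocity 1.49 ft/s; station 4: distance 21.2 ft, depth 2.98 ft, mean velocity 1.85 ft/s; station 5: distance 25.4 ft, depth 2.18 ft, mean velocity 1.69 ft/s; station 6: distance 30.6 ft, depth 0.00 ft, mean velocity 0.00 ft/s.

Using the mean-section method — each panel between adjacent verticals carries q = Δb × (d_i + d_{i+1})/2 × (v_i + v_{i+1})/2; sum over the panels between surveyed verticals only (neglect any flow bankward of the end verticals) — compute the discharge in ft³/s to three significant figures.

Panel 1-2: Δb = 2.3 ft, d̄ = (0.00+1.16)/2 = 0.58, v̄ = (0.00+1.35)/2 = 0.675 → q = 2.3×0.58×0.675 = 0.9005 ft³/s
Panel 2-3: Δb = 6.6 ft, d̄ = (1.16+1.82)/2 = 1.49, v̄ = (1.35+1.49)/2 = 1.42 → q = 6.6×1.49×1.42 = 13.96 ft³/s
Panel 3-4: Δb = 12.3 ft, d̄ = (1.82+2.98)/2 = 2.4, v̄ = (1.49+1.85)/2 = 1.67 → q = 12.3×2.4×1.67 = 49.30 ft³/s
Panel 4-5: Δb = 4.2 ft, d̄ = (2.98+2.18)/2 = 2.58, v̄ = (1.85+1.69)/2 = 1.77 → q = 4.2×2.58×1.77 = 19.18 ft³/s
Panel 5-6: Δb = 5.2 ft, d̄ = (2.18+0.00)/2 = 1.09, v̄ = (1.69+0.00)/2 = 0.845 → q = 5.2×1.09×0.845 = 4.789 ft³/s
Q = Σ q = 88.13 ft³/s

88.1 ft³/s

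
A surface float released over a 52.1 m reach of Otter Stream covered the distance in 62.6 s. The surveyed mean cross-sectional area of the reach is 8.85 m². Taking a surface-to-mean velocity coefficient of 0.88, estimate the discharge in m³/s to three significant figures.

v_surface = L / t̄ = 52.1 / 62.6 = 0.8323 m/s
v_mean = 0.88 × 0.8323 = 0.7324 m/s
Q = A × v_mean = 8.85 × 0.7324 = 6.482 m³/s

6.48 m³/s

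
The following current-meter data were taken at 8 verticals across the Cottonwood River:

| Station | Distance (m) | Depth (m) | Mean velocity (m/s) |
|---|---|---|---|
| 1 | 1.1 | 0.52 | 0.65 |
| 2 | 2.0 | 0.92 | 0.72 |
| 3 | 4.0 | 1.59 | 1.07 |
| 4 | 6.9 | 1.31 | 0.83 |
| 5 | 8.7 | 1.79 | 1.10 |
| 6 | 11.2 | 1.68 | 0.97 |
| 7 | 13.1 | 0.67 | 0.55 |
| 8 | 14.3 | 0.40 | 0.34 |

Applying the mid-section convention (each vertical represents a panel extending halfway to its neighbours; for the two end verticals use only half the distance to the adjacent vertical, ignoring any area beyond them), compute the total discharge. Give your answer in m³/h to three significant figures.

58700 m³/h

w_1 = (2.0 − 1.1)/2 = 0.45 m; q_1 = 0.65 × 0.52 × 0.45 = 0.1521 m³/s
w_2 = (4.0 − 1.1)/2 = 1.45 m; q_2 = 0.72 × 0.92 × 1.45 = 0.9605 m³/s
w_3 = (6.9 − 2.0)/2 = 2.45 m; q_3 = 1.07 × 1.59 × 2.45 = 4.168 m³/s
w_4 = (8.7 − 4.0)/2 = 2.35 m; q_4 = 0.83 × 1.31 × 2.35 = 2.555 m³/s
w_5 = (11.2 − 6.9)/2 = 2.15 m; q_5 = 1.10 × 1.79 × 2.15 = 4.233 m³/s
w_6 = (13.1 − 8.7)/2 = 2.2 m; q_6 = 0.97 × 1.68 × 2.2 = 3.585 m³/s
w_7 = (14.3 − 11.2)/2 = 1.55 m; q_7 = 0.55 × 0.67 × 1.55 = 0.5712 m³/s
w_8 = (14.3 − 13.1)/2 = 0.6 m; q_8 = 0.34 × 0.40 × 0.6 = 0.08160 m³/s
Q = Σ qᵢ = 16.31 m³/s
= 16.31 × 3600 = 58710 m³/h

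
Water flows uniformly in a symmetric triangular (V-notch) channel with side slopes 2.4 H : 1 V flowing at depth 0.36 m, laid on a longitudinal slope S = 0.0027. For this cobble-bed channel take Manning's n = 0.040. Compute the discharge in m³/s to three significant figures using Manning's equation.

A = z·y² = 2.4×0.36² = 0.3110 m²
P = 2y√(1+z²) = 2×0.36×√(1+2.4²) = 1.872 m
R = A/P = 0.3110/1.872 = 0.1662 m
Q = (1/n)·A·R^(2/3)·S^(1/2) = (1/0.040) × 0.3110 × 0.1662^(2/3) × 0.0027^(1/2) = 0.1221 m³/s

0.122 m³/s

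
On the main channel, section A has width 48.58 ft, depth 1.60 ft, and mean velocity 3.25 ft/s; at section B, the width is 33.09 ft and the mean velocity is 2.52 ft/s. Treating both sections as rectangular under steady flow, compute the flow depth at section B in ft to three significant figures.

Q = A₁V₁ = (48.58×1.60) × 3.25 = 252.6 ft³/s
d₂ = Q/(b₂ V₂) = 252.6/(33.09×2.52) = 3.029 ft

3.03 ft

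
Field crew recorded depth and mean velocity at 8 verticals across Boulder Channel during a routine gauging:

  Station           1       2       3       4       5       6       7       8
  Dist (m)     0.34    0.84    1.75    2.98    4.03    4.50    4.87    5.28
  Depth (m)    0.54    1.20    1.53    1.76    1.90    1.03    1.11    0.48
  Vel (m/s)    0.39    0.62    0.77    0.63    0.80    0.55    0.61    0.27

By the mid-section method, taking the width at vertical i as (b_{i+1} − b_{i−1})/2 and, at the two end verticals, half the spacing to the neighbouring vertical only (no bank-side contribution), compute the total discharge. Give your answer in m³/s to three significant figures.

w_1 = (0.84 − 0.34)/2 = 0.25 m; q_1 = 0.39 × 0.54 × 0.25 = 0.05265 m³/s
w_2 = (1.75 − 0.34)/2 = 0.705 m; q_2 = 0.62 × 1.20 × 0.705 = 0.5245 m³/s
w_3 = (2.98 − 0.84)/2 = 1.07 m; q_3 = 0.77 × 1.53 × 1.07 = 1.261 m³/s
w_4 = (4.03 − 1.75)/2 = 1.14 m; q_4 = 0.63 × 1.76 × 1.14 = 1.264 m³/s
w_5 = (4.50 − 2.98)/2 = 0.76 m; q_5 = 0.80 × 1.90 × 0.76 = 1.155 m³/s
w_6 = (4.87 − 4.03)/2 = 0.42 m; q_6 = 0.55 × 1.03 × 0.42 = 0.2379 m³/s
w_7 = (5.28 − 4.50)/2 = 0.39 m; q_7 = 0.61 × 1.11 × 0.39 = 0.2641 m³/s
w_8 = (5.28 − 4.87)/2 = 0.205 m; q_8 = 0.27 × 0.48 × 0.205 = 0.02657 m³/s
Q = Σ qᵢ = 4.786 m³/s

4.79 m³/s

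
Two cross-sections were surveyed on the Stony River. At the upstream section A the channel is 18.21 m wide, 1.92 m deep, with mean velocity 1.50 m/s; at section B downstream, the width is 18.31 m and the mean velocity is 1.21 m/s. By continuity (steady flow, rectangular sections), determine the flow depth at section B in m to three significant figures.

2.37 m

Q = A₁V₁ = (18.21×1.92) × 1.50 = 52.44 m³/s
d₂ = Q/(b₂ V₂) = 52.44/(18.31×1.21) = 2.367 m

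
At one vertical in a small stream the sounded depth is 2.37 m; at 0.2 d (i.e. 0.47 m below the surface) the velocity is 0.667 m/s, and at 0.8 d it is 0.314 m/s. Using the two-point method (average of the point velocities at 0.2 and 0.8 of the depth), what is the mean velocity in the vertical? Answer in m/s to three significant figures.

0.491 m/s

v̄ = (0.667 + 0.314) / 2 = 0.4905 m/s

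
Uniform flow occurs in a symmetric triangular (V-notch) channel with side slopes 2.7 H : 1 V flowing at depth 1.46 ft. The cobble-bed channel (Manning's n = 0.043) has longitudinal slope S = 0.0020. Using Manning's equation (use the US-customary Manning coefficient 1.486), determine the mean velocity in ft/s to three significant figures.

1.20 ft/s

A = z·y² = 2.7×1.46² = 5.755 ft²
P = 2y√(1+z²) = 2×1.46×√(1+2.7²) = 8.407 ft
R = A/P = 5.755/8.407 = 0.6846 ft
Q = (1.486/n)·A·R^(2/3)·S^(1/2) = (1.486/0.043) × 5.755 × 0.6846^(2/3) × 0.0020^(1/2) = 6.909 ft³/s
V = Q/A = 6.909/5.755 = 1.200 ft/s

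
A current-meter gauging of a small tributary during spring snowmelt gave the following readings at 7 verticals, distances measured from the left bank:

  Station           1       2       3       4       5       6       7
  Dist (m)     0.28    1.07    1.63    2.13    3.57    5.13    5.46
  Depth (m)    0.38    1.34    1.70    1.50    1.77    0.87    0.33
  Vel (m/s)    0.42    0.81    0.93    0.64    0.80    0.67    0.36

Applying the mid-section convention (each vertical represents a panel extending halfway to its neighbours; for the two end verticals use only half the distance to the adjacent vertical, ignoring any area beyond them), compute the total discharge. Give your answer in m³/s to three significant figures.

w_1 = (1.07 − 0.28)/2 = 0.395 m; q_1 = 0.42 × 0.38 × 0.395 = 0.06304 m³/s
w_2 = (1.63 − 0.28)/2 = 0.675 m; q_2 = 0.81 × 1.34 × 0.675 = 0.7326 m³/s
w_3 = (2.13 − 1.07)/2 = 0.53 m; q_3 = 0.93 × 1.70 × 0.53 = 0.8379 m³/s
w_4 = (3.57 − 1.63)/2 = 0.97 m; q_4 = 0.64 × 1.50 × 0.97 = 0.9312 m³/s
w_5 = (5.13 − 2.13)/2 = 1.5 m; q_5 = 0.80 × 1.77 × 1.5 = 2.124 m³/s
w_6 = (5.46 − 3.57)/2 = 0.945 m; q_6 = 0.67 × 0.87 × 0.945 = 0.5508 m³/s
w_7 = (5.46 − 5.13)/2 = 0.165 m; q_7 = 0.36 × 0.33 × 0.165 = 0.01960 m³/s
Q = Σ qᵢ = 5.259 m³/s

5.26 m³/s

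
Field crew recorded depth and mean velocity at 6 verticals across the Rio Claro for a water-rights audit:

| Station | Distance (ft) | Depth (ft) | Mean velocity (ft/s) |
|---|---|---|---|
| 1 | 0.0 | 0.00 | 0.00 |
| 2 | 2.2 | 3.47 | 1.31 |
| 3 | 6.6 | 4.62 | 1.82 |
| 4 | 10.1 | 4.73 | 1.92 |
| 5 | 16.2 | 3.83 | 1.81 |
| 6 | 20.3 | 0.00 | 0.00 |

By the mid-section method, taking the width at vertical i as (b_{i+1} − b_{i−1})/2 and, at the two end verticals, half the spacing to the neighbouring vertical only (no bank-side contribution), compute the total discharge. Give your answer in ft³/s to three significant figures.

127 ft³/s

w_2 = (6.6 − 0.0)/2 = 3.3 ft; q_2 = 1.31 × 3.47 × 3.3 = 15.00 ft³/s
w_3 = (10.1 − 2.2)/2 = 3.95 ft; q_3 = 1.82 × 4.62 × 3.95 = 33.21 ft³/s
w_4 = (16.2 − 6.6)/2 = 4.8 ft; q_4 = 1.92 × 4.73 × 4.8 = 43.59 ft³/s
w_5 = (20.3 − 10.1)/2 = 5.1 ft; q_5 = 1.81 × 3.83 × 5.1 = 35.35 ft³/s
Stations 1, 6 contribute zero (depth or velocity is 0).
Q = Σ qᵢ = 127.2 ft³/s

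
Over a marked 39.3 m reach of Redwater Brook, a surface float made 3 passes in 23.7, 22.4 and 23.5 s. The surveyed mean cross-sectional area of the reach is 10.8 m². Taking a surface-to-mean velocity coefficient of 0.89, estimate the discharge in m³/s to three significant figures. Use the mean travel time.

t̄ = (23.7 + 22.4 + 23.5) / 3 = 23.2 s
v_surface = L / t̄ = 39.3 / 23.2 = 1.694 m/s
v_mean = 0.89 × 1.694 = 1.508 m/s
Q = A × v_mean = 10.8 × 1.508 = 16.28 m³/s

16.3 m³/s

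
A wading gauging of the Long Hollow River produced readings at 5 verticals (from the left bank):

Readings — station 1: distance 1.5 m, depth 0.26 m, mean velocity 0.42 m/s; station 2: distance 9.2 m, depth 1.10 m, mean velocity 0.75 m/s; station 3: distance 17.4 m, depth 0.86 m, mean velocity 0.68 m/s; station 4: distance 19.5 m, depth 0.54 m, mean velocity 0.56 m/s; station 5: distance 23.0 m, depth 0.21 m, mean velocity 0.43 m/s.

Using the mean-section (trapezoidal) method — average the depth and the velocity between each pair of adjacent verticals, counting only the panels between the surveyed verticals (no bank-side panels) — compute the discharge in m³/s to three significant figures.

Panel 1-2: Δb = 7.7 m, d̄ = (0.26+1.10)/2 = 0.68, v̄ = (0.42+0.75)/2 = 0.585 → q = 7.7×0.68×0.585 = 3.063 m³/s
Panel 2-3: Δb = 8.2 m, d̄ = (1.10+0.86)/2 = 0.98, v̄ = (0.75+0.68)/2 = 0.715 → q = 8.2×0.98×0.715 = 5.746 m³/s
Panel 3-4: Δb = 2.1 m, d̄ = (0.86+0.54)/2 = 0.7, v̄ = (0.68+0.56)/2 = 0.62 → q = 2.1×0.7×0.62 = 0.9114 m³/s
Panel 4-5: Δb = 3.5 m, d̄ = (0.54+0.21)/2 = 0.375, v̄ = (0.56+0.43)/2 = 0.495 → q = 3.5×0.375×0.495 = 0.6497 m³/s
Q = Σ q = 10.37 m³/s

10.4 m³/s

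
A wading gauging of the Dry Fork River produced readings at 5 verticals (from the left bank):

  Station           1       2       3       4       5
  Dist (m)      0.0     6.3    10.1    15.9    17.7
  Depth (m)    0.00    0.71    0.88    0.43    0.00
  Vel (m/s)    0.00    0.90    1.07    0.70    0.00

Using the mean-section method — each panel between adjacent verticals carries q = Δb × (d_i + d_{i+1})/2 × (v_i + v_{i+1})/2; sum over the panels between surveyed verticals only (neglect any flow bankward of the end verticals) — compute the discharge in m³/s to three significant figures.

7.48 m³/s

Panel 1-2: Δb = 6.3 m, d̄ = (0.00+0.71)/2 = 0.355, v̄ = (0.00+0.90)/2 = 0.45 → q = 6.3×0.355×0.45 = 1.006 m³/s
Panel 2-3: Δb = 3.8 m, d̄ = (0.71+0.88)/2 = 0.795, v̄ = (0.90+1.07)/2 = 0.985 → q = 3.8×0.795×0.985 = 2.976 m³/s
Panel 3-4: Δb = 5.8 m, d̄ = (0.88+0.43)/2 = 0.655, v̄ = (1.07+0.70)/2 = 0.885 → q = 5.8×0.655×0.885 = 3.362 m³/s
Panel 4-5: Δb = 1.8 m, d̄ = (0.43+0.00)/2 = 0.215, v̄ = (0.70+0.00)/2 = 0.35 → q = 1.8×0.215×0.35 = 0.1355 m³/s
Q = Σ q = 7.480 m³/s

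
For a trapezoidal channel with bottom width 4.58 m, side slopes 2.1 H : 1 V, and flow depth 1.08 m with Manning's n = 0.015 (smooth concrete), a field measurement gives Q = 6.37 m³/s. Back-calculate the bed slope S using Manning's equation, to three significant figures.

0.000236

A = (b + z·y)·y = (4.58 + 2.1×1.08)×1.08 = 7.396 m²
P = b + 2y√(1+z²) = 4.58 + 2×1.08×√(1+2.1²) = 9.604 m
R = A/P = 7.396/9.604 = 0.7701 m
S = (Q·n / (1·A·R^(2/3)))² = (6.37×0.015 / (1×7.396×0.8401))² = 0.0002365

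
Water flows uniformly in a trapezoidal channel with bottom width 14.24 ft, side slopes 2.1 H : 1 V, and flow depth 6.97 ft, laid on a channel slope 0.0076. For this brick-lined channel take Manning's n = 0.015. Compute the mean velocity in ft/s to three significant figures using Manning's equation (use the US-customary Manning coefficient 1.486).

22.9 ft/s

A = (b + z·y)·y = (14.24 + 2.1×6.97)×6.97 = 201.3 ft²
P = b + 2y√(1+z²) = 14.24 + 2×6.97×√(1+2.1²) = 46.66 ft
R = A/P = 201.3/46.66 = 4.313 ft
Q = (1.486/n)·A·R^(2/3)·S^(1/2) = (1.486/0.015) × 201.3 × 4.313^(2/3) × 0.0076^(1/2) = 4606 ft³/s
V = Q/A = 4606/201.3 = 22.88 ft/s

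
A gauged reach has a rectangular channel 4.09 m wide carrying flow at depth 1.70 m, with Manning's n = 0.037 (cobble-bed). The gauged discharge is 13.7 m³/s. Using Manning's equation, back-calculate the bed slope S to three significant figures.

0.00587

A = b·y = 4.09 × 1.70 = 6.953 m²
P = b + 2y = 4.09 + 2×1.70 = 7.490 m
R = A/P = 6.953/7.490 = 0.9283 m
S = (Q·n / (1·A·R^(2/3)))² = (13.7×0.037 / (1×6.953×0.9516))² = 0.005869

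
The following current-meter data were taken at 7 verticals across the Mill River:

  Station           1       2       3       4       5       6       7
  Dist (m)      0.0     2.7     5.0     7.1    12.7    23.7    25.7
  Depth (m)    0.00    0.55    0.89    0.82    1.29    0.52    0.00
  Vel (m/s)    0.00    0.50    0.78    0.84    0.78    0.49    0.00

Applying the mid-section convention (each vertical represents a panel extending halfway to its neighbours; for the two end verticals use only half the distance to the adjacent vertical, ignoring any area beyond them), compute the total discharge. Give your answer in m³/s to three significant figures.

14.9 m³/s

w_2 = (5.0 − 0.0)/2 = 2.5 m; q_2 = 0.50 × 0.55 × 2.5 = 0.6875 m³/s
w_3 = (7.1 − 2.7)/2 = 2.2 m; q_3 = 0.78 × 0.89 × 2.2 = 1.527 m³/s
w_4 = (12.7 − 5.0)/2 = 3.85 m; q_4 = 0.84 × 0.82 × 3.85 = 2.652 m³/s
w_5 = (23.7 − 7.1)/2 = 8.3 m; q_5 = 0.78 × 1.29 × 8.3 = 8.351 m³/s
w_6 = (25.7 − 12.7)/2 = 6.5 m; q_6 = 0.49 × 0.52 × 6.5 = 1.656 m³/s
Stations 1, 7 contribute zero (depth or velocity is 0).
Q = Σ qᵢ = 14.87 m³/s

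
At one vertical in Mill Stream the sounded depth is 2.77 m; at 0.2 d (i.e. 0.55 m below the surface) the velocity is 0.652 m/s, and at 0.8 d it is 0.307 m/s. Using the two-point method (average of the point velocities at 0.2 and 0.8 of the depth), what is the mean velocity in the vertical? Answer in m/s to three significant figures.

v̄ = (0.652 + 0.307) / 2 = 0.4795 m/s

0.480 m/s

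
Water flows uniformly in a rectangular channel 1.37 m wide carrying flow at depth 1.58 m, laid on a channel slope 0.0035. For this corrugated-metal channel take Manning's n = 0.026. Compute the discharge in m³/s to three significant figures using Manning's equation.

3.01 m³/s

A = b·y = 1.37 × 1.58 = 2.165 m²
P = b + 2y = 1.37 + 2×1.58 = 4.530 m
R = A/P = 2.165/4.530 = 0.4778 m
Q = (1/n)·A·R^(2/3)·S^(1/2) = (1/0.026) × 2.165 × 0.4778^(2/3) × 0.0035^(1/2) = 3.010 m³/s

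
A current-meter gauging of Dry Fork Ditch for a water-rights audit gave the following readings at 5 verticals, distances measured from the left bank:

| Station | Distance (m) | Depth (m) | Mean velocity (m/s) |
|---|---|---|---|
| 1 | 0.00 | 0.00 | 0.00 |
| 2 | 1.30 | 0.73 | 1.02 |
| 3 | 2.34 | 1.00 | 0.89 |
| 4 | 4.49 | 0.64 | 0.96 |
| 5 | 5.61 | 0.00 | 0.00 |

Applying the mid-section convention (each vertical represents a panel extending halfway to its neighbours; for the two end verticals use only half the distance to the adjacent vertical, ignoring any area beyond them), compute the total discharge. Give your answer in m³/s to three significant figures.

3.30 m³/s

w_2 = (2.34 − 0.00)/2 = 1.17 m; q_2 = 1.02 × 0.73 × 1.17 = 0.8712 m³/s
w_3 = (4.49 − 1.30)/2 = 1.595 m; q_3 = 0.89 × 1.00 × 1.595 = 1.420 m³/s
w_4 = (5.61 − 2.34)/2 = 1.635 m; q_4 = 0.96 × 0.64 × 1.635 = 1.005 m³/s
Stations 1, 5 contribute zero (depth or velocity is 0).
Q = Σ qᵢ = 3.295 m³/s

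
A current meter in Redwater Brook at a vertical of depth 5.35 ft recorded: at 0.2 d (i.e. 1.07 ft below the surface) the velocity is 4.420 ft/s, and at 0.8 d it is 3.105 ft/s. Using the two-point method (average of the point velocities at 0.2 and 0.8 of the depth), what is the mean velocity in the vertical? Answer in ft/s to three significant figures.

3.76 ft/s

v̄ = (4.420 + 3.105) / 2 = 3.763 ft/s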